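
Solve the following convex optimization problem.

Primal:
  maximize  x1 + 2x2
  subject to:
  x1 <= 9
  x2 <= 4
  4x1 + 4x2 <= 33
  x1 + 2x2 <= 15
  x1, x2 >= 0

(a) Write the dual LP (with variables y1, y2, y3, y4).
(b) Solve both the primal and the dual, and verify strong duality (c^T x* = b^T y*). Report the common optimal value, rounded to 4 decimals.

The standard primal-dual pair for 'max c^T x s.t. A x <= b, x >= 0' is:
  Dual:  min b^T y  s.t.  A^T y >= c,  y >= 0.

So the dual LP is:
  minimize  9y1 + 4y2 + 33y3 + 15y4
  subject to:
    y1 + 4y3 + y4 >= 1
    y2 + 4y3 + 2y4 >= 2
    y1, y2, y3, y4 >= 0

Solving the primal: x* = (4.25, 4).
  primal value c^T x* = 12.25.
Solving the dual: y* = (0, 1, 0.25, 0).
  dual value b^T y* = 12.25.
Strong duality: c^T x* = b^T y*. Confirmed.

12.25


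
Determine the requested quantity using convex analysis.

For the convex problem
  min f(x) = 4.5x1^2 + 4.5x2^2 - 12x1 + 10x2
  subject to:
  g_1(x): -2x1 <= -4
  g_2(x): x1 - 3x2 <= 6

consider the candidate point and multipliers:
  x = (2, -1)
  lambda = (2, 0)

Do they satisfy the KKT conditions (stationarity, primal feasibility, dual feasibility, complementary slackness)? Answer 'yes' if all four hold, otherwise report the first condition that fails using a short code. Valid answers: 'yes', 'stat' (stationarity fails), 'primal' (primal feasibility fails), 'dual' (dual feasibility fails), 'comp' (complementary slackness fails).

Gradient of f: grad f(x) = Q x + c = (6, 1)
Constraint values g_i(x) = a_i^T x - b_i:
  g_1((2, -1)) = 0
  g_2((2, -1)) = -1
Stationarity residual: grad f(x) + sum_i lambda_i a_i = (2, 1)
  -> stationarity FAILS
Primal feasibility (all g_i <= 0): OK
Dual feasibility (all lambda_i >= 0): OK
Complementary slackness (lambda_i * g_i(x) = 0 for all i): OK

Verdict: the first failing condition is stationarity -> stat.

stat


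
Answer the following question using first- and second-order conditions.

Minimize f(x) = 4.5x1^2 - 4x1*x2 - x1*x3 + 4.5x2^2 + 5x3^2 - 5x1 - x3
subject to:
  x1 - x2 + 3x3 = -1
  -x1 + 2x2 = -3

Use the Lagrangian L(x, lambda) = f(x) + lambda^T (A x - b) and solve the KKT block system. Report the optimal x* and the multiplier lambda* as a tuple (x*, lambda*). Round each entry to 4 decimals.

Form the Lagrangian:
  L(x, lambda) = (1/2) x^T Q x + c^T x + lambda^T (A x - b)
Stationarity (grad_x L = 0): Q x + c + A^T lambda = 0.
Primal feasibility: A x = b.

This gives the KKT block system:
  [ Q   A^T ] [ x     ]   [-c ]
  [ A    0  ] [ lambda ] = [ b ]

Solving the linear system:
  x*      = (0.4276, -1.2862, -0.9046)
  lambda* = (3.4912, 8.3887)
  f(x*)   = 13.712

x* = (0.4276, -1.2862, -0.9046), lambda* = (3.4912, 8.3887)


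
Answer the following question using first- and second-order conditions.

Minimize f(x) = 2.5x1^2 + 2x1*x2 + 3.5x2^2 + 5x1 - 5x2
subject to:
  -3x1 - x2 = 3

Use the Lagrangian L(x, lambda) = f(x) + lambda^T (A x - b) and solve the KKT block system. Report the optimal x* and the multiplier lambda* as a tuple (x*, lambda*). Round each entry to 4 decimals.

Form the Lagrangian:
  L(x, lambda) = (1/2) x^T Q x + c^T x + lambda^T (A x - b)
Stationarity (grad_x L = 0): Q x + c + A^T lambda = 0.
Primal feasibility: A x = b.

This gives the KKT block system:
  [ Q   A^T ] [ x     ]   [-c ]
  [ A    0  ] [ lambda ] = [ b ]

Solving the linear system:
  x*      = (-1.375, 1.125)
  lambda* = (0.125)
  f(x*)   = -6.4375

x* = (-1.375, 1.125), lambda* = (0.125)


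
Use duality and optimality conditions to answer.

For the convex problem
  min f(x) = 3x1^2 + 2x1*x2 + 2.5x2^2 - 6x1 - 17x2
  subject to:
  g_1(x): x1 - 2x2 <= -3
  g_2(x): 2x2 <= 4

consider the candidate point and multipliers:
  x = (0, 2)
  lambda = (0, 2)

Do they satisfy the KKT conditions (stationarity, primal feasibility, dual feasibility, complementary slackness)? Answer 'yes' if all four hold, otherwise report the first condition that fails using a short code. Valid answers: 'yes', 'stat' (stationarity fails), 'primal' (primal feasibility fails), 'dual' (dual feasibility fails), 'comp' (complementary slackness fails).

Gradient of f: grad f(x) = Q x + c = (-2, -7)
Constraint values g_i(x) = a_i^T x - b_i:
  g_1((0, 2)) = -1
  g_2((0, 2)) = 0
Stationarity residual: grad f(x) + sum_i lambda_i a_i = (-2, -3)
  -> stationarity FAILS
Primal feasibility (all g_i <= 0): OK
Dual feasibility (all lambda_i >= 0): OK
Complementary slackness (lambda_i * g_i(x) = 0 for all i): OK

Verdict: the first failing condition is stationarity -> stat.

stat


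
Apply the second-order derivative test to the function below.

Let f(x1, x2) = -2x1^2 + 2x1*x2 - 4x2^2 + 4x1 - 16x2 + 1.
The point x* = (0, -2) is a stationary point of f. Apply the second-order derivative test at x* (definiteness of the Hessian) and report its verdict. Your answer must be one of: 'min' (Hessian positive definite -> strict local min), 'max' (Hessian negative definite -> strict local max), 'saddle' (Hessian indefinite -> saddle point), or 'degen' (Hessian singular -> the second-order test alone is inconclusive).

Compute the Hessian H = grad^2 f:
  H = [[-4, 2], [2, -8]]
Verify stationarity: grad f(x*) = H x* + g = (0, 0).
Eigenvalues of H: -8.8284, -3.1716.
Both eigenvalues < 0, so H is negative definite -> x* is a strict local max.

max


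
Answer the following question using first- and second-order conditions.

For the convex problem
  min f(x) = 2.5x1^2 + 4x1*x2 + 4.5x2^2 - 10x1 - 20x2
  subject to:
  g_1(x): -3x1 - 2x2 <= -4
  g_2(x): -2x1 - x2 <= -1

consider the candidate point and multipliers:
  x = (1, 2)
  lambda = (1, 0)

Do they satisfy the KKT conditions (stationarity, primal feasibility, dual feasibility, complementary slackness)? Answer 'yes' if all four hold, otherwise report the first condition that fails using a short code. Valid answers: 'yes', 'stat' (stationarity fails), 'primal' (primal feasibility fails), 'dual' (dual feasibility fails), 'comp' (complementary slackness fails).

Gradient of f: grad f(x) = Q x + c = (3, 2)
Constraint values g_i(x) = a_i^T x - b_i:
  g_1((1, 2)) = -3
  g_2((1, 2)) = -3
Stationarity residual: grad f(x) + sum_i lambda_i a_i = (0, 0)
  -> stationarity OK
Primal feasibility (all g_i <= 0): OK
Dual feasibility (all lambda_i >= 0): OK
Complementary slackness (lambda_i * g_i(x) = 0 for all i): FAILS

Verdict: the first failing condition is complementary_slackness -> comp.

comp


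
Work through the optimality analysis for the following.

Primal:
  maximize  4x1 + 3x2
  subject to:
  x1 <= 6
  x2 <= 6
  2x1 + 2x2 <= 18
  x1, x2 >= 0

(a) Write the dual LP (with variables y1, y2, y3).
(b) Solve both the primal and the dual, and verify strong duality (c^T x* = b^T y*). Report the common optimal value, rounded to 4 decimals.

The standard primal-dual pair for 'max c^T x s.t. A x <= b, x >= 0' is:
  Dual:  min b^T y  s.t.  A^T y >= c,  y >= 0.

So the dual LP is:
  minimize  6y1 + 6y2 + 18y3
  subject to:
    y1 + 2y3 >= 4
    y2 + 2y3 >= 3
    y1, y2, y3 >= 0

Solving the primal: x* = (6, 3).
  primal value c^T x* = 33.
Solving the dual: y* = (1, 0, 1.5).
  dual value b^T y* = 33.
Strong duality: c^T x* = b^T y*. Confirmed.

33


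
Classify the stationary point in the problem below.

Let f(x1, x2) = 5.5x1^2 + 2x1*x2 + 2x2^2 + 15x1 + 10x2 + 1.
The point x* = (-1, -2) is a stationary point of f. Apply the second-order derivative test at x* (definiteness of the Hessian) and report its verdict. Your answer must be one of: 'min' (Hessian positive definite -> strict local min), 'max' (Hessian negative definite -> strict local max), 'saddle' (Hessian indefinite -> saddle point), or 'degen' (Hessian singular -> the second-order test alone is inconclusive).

Compute the Hessian H = grad^2 f:
  H = [[11, 2], [2, 4]]
Verify stationarity: grad f(x*) = H x* + g = (0, 0).
Eigenvalues of H: 3.4689, 11.5311.
Both eigenvalues > 0, so H is positive definite -> x* is a strict local min.

min


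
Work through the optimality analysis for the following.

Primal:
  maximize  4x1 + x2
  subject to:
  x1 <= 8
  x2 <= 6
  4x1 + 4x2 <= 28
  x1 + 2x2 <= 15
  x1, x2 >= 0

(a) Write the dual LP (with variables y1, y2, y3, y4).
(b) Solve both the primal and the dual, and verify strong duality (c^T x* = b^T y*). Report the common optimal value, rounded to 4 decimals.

The standard primal-dual pair for 'max c^T x s.t. A x <= b, x >= 0' is:
  Dual:  min b^T y  s.t.  A^T y >= c,  y >= 0.

So the dual LP is:
  minimize  8y1 + 6y2 + 28y3 + 15y4
  subject to:
    y1 + 4y3 + y4 >= 4
    y2 + 4y3 + 2y4 >= 1
    y1, y2, y3, y4 >= 0

Solving the primal: x* = (7, 0).
  primal value c^T x* = 28.
Solving the dual: y* = (0, 0, 1, 0).
  dual value b^T y* = 28.
Strong duality: c^T x* = b^T y*. Confirmed.

28


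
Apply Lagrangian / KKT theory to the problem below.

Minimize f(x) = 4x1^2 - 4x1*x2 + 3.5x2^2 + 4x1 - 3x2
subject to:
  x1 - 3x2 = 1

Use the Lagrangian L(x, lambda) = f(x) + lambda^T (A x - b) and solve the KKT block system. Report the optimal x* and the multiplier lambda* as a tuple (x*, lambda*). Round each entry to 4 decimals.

Form the Lagrangian:
  L(x, lambda) = (1/2) x^T Q x + c^T x + lambda^T (A x - b)
Stationarity (grad_x L = 0): Q x + c + A^T lambda = 0.
Primal feasibility: A x = b.

This gives the KKT block system:
  [ Q   A^T ] [ x     ]   [-c ]
  [ A    0  ] [ lambda ] = [ b ]

Solving the linear system:
  x*      = (-0.5818, -0.5273)
  lambda* = (-1.4545)
  f(x*)   = 0.3545

x* = (-0.5818, -0.5273), lambda* = (-1.4545)


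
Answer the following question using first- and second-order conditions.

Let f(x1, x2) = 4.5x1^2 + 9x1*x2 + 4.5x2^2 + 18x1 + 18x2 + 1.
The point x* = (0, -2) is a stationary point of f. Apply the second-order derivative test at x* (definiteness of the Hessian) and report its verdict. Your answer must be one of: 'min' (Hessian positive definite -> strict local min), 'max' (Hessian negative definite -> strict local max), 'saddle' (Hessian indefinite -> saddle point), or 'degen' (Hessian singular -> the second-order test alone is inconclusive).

Compute the Hessian H = grad^2 f:
  H = [[9, 9], [9, 9]]
Verify stationarity: grad f(x*) = H x* + g = (0, 0).
Eigenvalues of H: 0, 18.
H has a zero eigenvalue (singular; positive semidefinite but not definite), so H is neither positive definite, negative definite, nor indefinite. The second-order test alone is inconclusive -> degen.
(Indeed, f is constant along the null direction of H through x*, so x* is not a strict local extremum.)

degen


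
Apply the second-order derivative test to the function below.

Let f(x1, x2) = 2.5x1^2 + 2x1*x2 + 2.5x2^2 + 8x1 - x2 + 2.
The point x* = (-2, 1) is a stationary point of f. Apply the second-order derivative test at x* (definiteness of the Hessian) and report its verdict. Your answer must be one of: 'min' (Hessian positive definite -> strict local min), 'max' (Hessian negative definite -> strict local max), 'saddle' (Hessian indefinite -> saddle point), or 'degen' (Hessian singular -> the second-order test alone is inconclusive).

Compute the Hessian H = grad^2 f:
  H = [[5, 2], [2, 5]]
Verify stationarity: grad f(x*) = H x* + g = (0, 0).
Eigenvalues of H: 3, 7.
Both eigenvalues > 0, so H is positive definite -> x* is a strict local min.

min


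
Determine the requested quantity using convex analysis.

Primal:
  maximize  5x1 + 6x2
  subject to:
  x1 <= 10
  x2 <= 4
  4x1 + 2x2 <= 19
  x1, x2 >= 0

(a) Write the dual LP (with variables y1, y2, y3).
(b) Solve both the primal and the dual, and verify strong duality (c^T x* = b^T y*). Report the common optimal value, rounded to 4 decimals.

The standard primal-dual pair for 'max c^T x s.t. A x <= b, x >= 0' is:
  Dual:  min b^T y  s.t.  A^T y >= c,  y >= 0.

So the dual LP is:
  minimize  10y1 + 4y2 + 19y3
  subject to:
    y1 + 4y3 >= 5
    y2 + 2y3 >= 6
    y1, y2, y3 >= 0

Solving the primal: x* = (2.75, 4).
  primal value c^T x* = 37.75.
Solving the dual: y* = (0, 3.5, 1.25).
  dual value b^T y* = 37.75.
Strong duality: c^T x* = b^T y*. Confirmed.

37.75


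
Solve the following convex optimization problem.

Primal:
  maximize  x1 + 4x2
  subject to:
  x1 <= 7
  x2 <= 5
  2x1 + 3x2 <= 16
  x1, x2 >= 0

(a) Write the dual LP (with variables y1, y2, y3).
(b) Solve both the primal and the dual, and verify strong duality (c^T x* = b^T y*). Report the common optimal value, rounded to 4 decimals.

The standard primal-dual pair for 'max c^T x s.t. A x <= b, x >= 0' is:
  Dual:  min b^T y  s.t.  A^T y >= c,  y >= 0.

So the dual LP is:
  minimize  7y1 + 5y2 + 16y3
  subject to:
    y1 + 2y3 >= 1
    y2 + 3y3 >= 4
    y1, y2, y3 >= 0

Solving the primal: x* = (0.5, 5).
  primal value c^T x* = 20.5.
Solving the dual: y* = (0, 2.5, 0.5).
  dual value b^T y* = 20.5.
Strong duality: c^T x* = b^T y*. Confirmed.

20.5


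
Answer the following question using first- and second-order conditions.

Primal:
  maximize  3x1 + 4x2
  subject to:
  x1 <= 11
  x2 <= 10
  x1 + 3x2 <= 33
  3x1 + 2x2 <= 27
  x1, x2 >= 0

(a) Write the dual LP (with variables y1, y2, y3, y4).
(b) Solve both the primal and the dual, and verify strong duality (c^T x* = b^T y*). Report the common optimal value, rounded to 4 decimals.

The standard primal-dual pair for 'max c^T x s.t. A x <= b, x >= 0' is:
  Dual:  min b^T y  s.t.  A^T y >= c,  y >= 0.

So the dual LP is:
  minimize  11y1 + 10y2 + 33y3 + 27y4
  subject to:
    y1 + y3 + 3y4 >= 3
    y2 + 3y3 + 2y4 >= 4
    y1, y2, y3, y4 >= 0

Solving the primal: x* = (2.3333, 10).
  primal value c^T x* = 47.
Solving the dual: y* = (0, 2, 0, 1).
  dual value b^T y* = 47.
Strong duality: c^T x* = b^T y*. Confirmed.

47


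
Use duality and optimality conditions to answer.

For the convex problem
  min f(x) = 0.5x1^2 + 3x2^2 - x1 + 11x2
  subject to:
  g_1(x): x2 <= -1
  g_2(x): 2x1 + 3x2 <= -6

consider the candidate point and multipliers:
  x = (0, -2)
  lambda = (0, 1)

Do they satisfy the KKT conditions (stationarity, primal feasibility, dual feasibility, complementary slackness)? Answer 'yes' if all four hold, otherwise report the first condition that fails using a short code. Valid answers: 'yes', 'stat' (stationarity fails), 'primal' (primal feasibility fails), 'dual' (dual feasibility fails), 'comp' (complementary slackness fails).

Gradient of f: grad f(x) = Q x + c = (-1, -1)
Constraint values g_i(x) = a_i^T x - b_i:
  g_1((0, -2)) = -1
  g_2((0, -2)) = 0
Stationarity residual: grad f(x) + sum_i lambda_i a_i = (1, 2)
  -> stationarity FAILS
Primal feasibility (all g_i <= 0): OK
Dual feasibility (all lambda_i >= 0): OK
Complementary slackness (lambda_i * g_i(x) = 0 for all i): OK

Verdict: the first failing condition is stationarity -> stat.

stat


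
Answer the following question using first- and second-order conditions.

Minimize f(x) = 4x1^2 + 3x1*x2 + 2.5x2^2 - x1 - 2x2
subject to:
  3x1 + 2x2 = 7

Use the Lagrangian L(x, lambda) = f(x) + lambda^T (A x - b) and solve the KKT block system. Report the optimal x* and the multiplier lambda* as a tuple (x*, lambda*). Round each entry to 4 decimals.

Form the Lagrangian:
  L(x, lambda) = (1/2) x^T Q x + c^T x + lambda^T (A x - b)
Stationarity (grad_x L = 0): Q x + c + A^T lambda = 0.
Primal feasibility: A x = b.

This gives the KKT block system:
  [ Q   A^T ] [ x     ]   [-c ]
  [ A    0  ] [ lambda ] = [ b ]

Solving the linear system:
  x*      = (1.3415, 1.4878)
  lambda* = (-4.7317)
  f(x*)   = 14.4024

x* = (1.3415, 1.4878), lambda* = (-4.7317)


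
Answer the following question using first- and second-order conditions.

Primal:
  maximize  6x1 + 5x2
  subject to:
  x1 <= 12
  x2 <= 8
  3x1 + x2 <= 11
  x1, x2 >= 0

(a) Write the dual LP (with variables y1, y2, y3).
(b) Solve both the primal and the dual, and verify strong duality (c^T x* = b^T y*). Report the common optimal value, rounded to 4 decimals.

The standard primal-dual pair for 'max c^T x s.t. A x <= b, x >= 0' is:
  Dual:  min b^T y  s.t.  A^T y >= c,  y >= 0.

So the dual LP is:
  minimize  12y1 + 8y2 + 11y3
  subject to:
    y1 + 3y3 >= 6
    y2 + y3 >= 5
    y1, y2, y3 >= 0

Solving the primal: x* = (1, 8).
  primal value c^T x* = 46.
Solving the dual: y* = (0, 3, 2).
  dual value b^T y* = 46.
Strong duality: c^T x* = b^T y*. Confirmed.

46


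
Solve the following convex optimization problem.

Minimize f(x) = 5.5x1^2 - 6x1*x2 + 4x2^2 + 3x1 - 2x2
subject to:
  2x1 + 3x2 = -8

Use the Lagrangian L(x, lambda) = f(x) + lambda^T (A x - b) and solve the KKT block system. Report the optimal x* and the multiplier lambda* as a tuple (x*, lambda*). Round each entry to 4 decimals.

Form the Lagrangian:
  L(x, lambda) = (1/2) x^T Q x + c^T x + lambda^T (A x - b)
Stationarity (grad_x L = 0): Q x + c + A^T lambda = 0.
Primal feasibility: A x = b.

This gives the KKT block system:
  [ Q   A^T ] [ x     ]   [-c ]
  [ A    0  ] [ lambda ] = [ b ]

Solving the linear system:
  x*      = (-1.532, -1.6453)
  lambda* = (1.9901)
  f(x*)   = 7.3079

x* = (-1.532, -1.6453), lambda* = (1.9901)


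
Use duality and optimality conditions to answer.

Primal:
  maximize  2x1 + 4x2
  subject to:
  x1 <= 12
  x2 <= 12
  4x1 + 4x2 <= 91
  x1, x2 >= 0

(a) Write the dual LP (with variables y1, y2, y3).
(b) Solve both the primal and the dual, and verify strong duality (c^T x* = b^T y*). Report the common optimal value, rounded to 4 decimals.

The standard primal-dual pair for 'max c^T x s.t. A x <= b, x >= 0' is:
  Dual:  min b^T y  s.t.  A^T y >= c,  y >= 0.

So the dual LP is:
  minimize  12y1 + 12y2 + 91y3
  subject to:
    y1 + 4y3 >= 2
    y2 + 4y3 >= 4
    y1, y2, y3 >= 0

Solving the primal: x* = (10.75, 12).
  primal value c^T x* = 69.5.
Solving the dual: y* = (0, 2, 0.5).
  dual value b^T y* = 69.5.
Strong duality: c^T x* = b^T y*. Confirmed.

69.5


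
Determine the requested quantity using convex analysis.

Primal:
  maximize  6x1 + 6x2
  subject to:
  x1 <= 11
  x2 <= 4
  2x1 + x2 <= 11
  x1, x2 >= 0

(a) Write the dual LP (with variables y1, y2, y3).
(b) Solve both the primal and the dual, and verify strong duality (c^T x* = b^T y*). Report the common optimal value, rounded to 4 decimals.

The standard primal-dual pair for 'max c^T x s.t. A x <= b, x >= 0' is:
  Dual:  min b^T y  s.t.  A^T y >= c,  y >= 0.

So the dual LP is:
  minimize  11y1 + 4y2 + 11y3
  subject to:
    y1 + 2y3 >= 6
    y2 + y3 >= 6
    y1, y2, y3 >= 0

Solving the primal: x* = (3.5, 4).
  primal value c^T x* = 45.
Solving the dual: y* = (0, 3, 3).
  dual value b^T y* = 45.
Strong duality: c^T x* = b^T y*. Confirmed.

45


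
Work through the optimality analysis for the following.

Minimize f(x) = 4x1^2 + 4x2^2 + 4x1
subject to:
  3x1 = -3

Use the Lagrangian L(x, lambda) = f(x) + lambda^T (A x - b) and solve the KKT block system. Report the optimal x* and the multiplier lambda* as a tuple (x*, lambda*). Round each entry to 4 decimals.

Form the Lagrangian:
  L(x, lambda) = (1/2) x^T Q x + c^T x + lambda^T (A x - b)
Stationarity (grad_x L = 0): Q x + c + A^T lambda = 0.
Primal feasibility: A x = b.

This gives the KKT block system:
  [ Q   A^T ] [ x     ]   [-c ]
  [ A    0  ] [ lambda ] = [ b ]

Solving the linear system:
  x*      = (-1, 0)
  lambda* = (1.3333)
  f(x*)   = 0

x* = (-1, 0), lambda* = (1.3333)


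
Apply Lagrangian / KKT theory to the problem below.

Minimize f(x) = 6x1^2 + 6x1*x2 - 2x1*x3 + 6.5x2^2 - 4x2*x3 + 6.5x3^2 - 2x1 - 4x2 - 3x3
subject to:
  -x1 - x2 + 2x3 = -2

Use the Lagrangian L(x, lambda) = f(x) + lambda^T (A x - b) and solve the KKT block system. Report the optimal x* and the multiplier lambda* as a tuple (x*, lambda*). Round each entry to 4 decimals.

Form the Lagrangian:
  L(x, lambda) = (1/2) x^T Q x + c^T x + lambda^T (A x - b)
Stationarity (grad_x L = 0): Q x + c + A^T lambda = 0.
Primal feasibility: A x = b.

This gives the KKT block system:
  [ Q   A^T ] [ x     ]   [-c ]
  [ A    0  ] [ lambda ] = [ b ]

Solving the linear system:
  x*      = (0.3895, 0.4544, -0.5781)
  lambda* = (6.5558)
  f(x*)   = 6.1247

x* = (0.3895, 0.4544, -0.5781), lambda* = (6.5558)


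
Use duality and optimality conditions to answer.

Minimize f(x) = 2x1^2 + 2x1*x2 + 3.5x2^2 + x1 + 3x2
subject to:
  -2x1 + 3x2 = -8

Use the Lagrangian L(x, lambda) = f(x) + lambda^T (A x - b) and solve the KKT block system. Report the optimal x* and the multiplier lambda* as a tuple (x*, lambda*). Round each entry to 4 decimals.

Form the Lagrangian:
  L(x, lambda) = (1/2) x^T Q x + c^T x + lambda^T (A x - b)
Stationarity (grad_x L = 0): Q x + c + A^T lambda = 0.
Primal feasibility: A x = b.

This gives the KKT block system:
  [ Q   A^T ] [ x     ]   [-c ]
  [ A    0  ] [ lambda ] = [ b ]

Solving the linear system:
  x*      = (1.5114, -1.6591)
  lambda* = (1.8636)
  f(x*)   = 5.7216

x* = (1.5114, -1.6591), lambda* = (1.8636)


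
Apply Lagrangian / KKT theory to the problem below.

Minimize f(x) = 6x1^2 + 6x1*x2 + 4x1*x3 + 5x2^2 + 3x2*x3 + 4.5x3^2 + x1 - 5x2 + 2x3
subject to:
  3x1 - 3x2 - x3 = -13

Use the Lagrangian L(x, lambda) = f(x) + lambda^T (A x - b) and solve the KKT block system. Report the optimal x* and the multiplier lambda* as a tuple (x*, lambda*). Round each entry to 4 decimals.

Form the Lagrangian:
  L(x, lambda) = (1/2) x^T Q x + c^T x + lambda^T (A x - b)
Stationarity (grad_x L = 0): Q x + c + A^T lambda = 0.
Primal feasibility: A x = b.

This gives the KKT block system:
  [ Q   A^T ] [ x     ]   [-c ]
  [ A    0  ] [ lambda ] = [ b ]

Solving the linear system:
  x*      = (-1.9276, 2.3651, 0.1221)
  lambda* = (2.4839)
  f(x*)   = 9.3911

x* = (-1.9276, 2.3651, 0.1221), lambda* = (2.4839)


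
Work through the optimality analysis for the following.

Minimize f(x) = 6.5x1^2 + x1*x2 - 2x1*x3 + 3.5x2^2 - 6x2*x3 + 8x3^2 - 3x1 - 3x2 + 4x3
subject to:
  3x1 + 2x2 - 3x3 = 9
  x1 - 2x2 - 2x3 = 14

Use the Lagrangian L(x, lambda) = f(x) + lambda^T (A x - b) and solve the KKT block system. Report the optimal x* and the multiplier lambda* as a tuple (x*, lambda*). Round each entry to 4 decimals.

Form the Lagrangian:
  L(x, lambda) = (1/2) x^T Q x + c^T x + lambda^T (A x - b)
Stationarity (grad_x L = 0): Q x + c + A^T lambda = 0.
Primal feasibility: A x = b.

This gives the KKT block system:
  [ Q   A^T ] [ x     ]   [-c ]
  [ A    0  ] [ lambda ] = [ b ]

Solving the linear system:
  x*      = (1.8606, -2.9582, -3.1115)
  lambda* = (-5.7159, -7.3046)
  f(x*)   = 72.2769

x* = (1.8606, -2.9582, -3.1115), lambda* = (-5.7159, -7.3046)


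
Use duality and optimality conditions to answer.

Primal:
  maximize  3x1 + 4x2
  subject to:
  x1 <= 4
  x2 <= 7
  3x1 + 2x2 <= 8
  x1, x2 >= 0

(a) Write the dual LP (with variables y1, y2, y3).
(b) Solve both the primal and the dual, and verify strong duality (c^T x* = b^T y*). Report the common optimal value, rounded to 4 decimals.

The standard primal-dual pair for 'max c^T x s.t. A x <= b, x >= 0' is:
  Dual:  min b^T y  s.t.  A^T y >= c,  y >= 0.

So the dual LP is:
  minimize  4y1 + 7y2 + 8y3
  subject to:
    y1 + 3y3 >= 3
    y2 + 2y3 >= 4
    y1, y2, y3 >= 0

Solving the primal: x* = (0, 4).
  primal value c^T x* = 16.
Solving the dual: y* = (0, 0, 2).
  dual value b^T y* = 16.
Strong duality: c^T x* = b^T y*. Confirmed.

16


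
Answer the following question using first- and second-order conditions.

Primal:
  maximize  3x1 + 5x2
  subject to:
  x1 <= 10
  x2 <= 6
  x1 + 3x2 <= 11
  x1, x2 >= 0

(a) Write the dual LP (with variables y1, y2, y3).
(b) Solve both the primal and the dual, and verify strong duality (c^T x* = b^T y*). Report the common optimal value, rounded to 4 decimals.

The standard primal-dual pair for 'max c^T x s.t. A x <= b, x >= 0' is:
  Dual:  min b^T y  s.t.  A^T y >= c,  y >= 0.

So the dual LP is:
  minimize  10y1 + 6y2 + 11y3
  subject to:
    y1 + y3 >= 3
    y2 + 3y3 >= 5
    y1, y2, y3 >= 0

Solving the primal: x* = (10, 0.3333).
  primal value c^T x* = 31.6667.
Solving the dual: y* = (1.3333, 0, 1.6667).
  dual value b^T y* = 31.6667.
Strong duality: c^T x* = b^T y*. Confirmed.

31.6667


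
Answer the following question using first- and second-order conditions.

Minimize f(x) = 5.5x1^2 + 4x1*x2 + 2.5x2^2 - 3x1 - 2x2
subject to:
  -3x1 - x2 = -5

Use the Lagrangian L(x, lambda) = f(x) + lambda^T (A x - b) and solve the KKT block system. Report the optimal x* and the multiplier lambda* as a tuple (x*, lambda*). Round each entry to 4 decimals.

Form the Lagrangian:
  L(x, lambda) = (1/2) x^T Q x + c^T x + lambda^T (A x - b)
Stationarity (grad_x L = 0): Q x + c + A^T lambda = 0.
Primal feasibility: A x = b.

This gives the KKT block system:
  [ Q   A^T ] [ x     ]   [-c ]
  [ A    0  ] [ lambda ] = [ b ]

Solving the linear system:
  x*      = (1.625, 0.125)
  lambda* = (5.125)
  f(x*)   = 10.25

x* = (1.625, 0.125), lambda* = (5.125)


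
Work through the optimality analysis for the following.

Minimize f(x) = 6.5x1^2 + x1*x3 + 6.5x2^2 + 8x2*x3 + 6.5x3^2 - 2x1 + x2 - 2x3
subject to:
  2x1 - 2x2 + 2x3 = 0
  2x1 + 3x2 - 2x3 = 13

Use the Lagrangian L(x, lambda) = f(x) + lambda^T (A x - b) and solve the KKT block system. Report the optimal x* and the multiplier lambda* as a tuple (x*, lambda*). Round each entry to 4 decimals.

Form the Lagrangian:
  L(x, lambda) = (1/2) x^T Q x + c^T x + lambda^T (A x - b)
Stationarity (grad_x L = 0): Q x + c + A^T lambda = 0.
Primal feasibility: A x = b.

This gives the KKT block system:
  [ Q   A^T ] [ x     ]   [-c ]
  [ A    0  ] [ lambda ] = [ b ]

Solving the linear system:
  x*      = (2.8505, 1.5981, -1.2523)
  lambda* = (-7.7897, -9.1121)
  f(x*)   = 58.4299

x* = (2.8505, 1.5981, -1.2523), lambda* = (-7.7897, -9.1121)


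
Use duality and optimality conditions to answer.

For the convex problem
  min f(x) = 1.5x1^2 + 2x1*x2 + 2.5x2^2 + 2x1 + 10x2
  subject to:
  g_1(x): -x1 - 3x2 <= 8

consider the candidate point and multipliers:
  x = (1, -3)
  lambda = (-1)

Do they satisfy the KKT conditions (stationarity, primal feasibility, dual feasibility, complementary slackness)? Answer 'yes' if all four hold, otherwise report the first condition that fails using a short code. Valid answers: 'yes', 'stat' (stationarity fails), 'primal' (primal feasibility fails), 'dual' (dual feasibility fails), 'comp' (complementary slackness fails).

Gradient of f: grad f(x) = Q x + c = (-1, -3)
Constraint values g_i(x) = a_i^T x - b_i:
  g_1((1, -3)) = 0
Stationarity residual: grad f(x) + sum_i lambda_i a_i = (0, 0)
  -> stationarity OK
Primal feasibility (all g_i <= 0): OK
Dual feasibility (all lambda_i >= 0): FAILS
Complementary slackness (lambda_i * g_i(x) = 0 for all i): OK

Verdict: the first failing condition is dual_feasibility -> dual.

dual


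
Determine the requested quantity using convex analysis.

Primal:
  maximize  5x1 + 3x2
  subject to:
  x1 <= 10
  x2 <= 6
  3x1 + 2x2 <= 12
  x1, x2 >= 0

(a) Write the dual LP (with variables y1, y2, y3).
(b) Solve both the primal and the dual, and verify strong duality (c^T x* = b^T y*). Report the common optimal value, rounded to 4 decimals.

The standard primal-dual pair for 'max c^T x s.t. A x <= b, x >= 0' is:
  Dual:  min b^T y  s.t.  A^T y >= c,  y >= 0.

So the dual LP is:
  minimize  10y1 + 6y2 + 12y3
  subject to:
    y1 + 3y3 >= 5
    y2 + 2y3 >= 3
    y1, y2, y3 >= 0

Solving the primal: x* = (4, 0).
  primal value c^T x* = 20.
Solving the dual: y* = (0, 0, 1.6667).
  dual value b^T y* = 20.
Strong duality: c^T x* = b^T y*. Confirmed.

20


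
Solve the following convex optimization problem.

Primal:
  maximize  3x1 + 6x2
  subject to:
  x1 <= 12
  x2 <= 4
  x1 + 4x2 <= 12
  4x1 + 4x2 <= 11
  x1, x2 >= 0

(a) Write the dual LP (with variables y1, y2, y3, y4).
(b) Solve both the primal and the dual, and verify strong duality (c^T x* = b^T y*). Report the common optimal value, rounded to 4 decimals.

The standard primal-dual pair for 'max c^T x s.t. A x <= b, x >= 0' is:
  Dual:  min b^T y  s.t.  A^T y >= c,  y >= 0.

So the dual LP is:
  minimize  12y1 + 4y2 + 12y3 + 11y4
  subject to:
    y1 + y3 + 4y4 >= 3
    y2 + 4y3 + 4y4 >= 6
    y1, y2, y3, y4 >= 0

Solving the primal: x* = (0, 2.75).
  primal value c^T x* = 16.5.
Solving the dual: y* = (0, 0, 0, 1.5).
  dual value b^T y* = 16.5.
Strong duality: c^T x* = b^T y*. Confirmed.

16.5


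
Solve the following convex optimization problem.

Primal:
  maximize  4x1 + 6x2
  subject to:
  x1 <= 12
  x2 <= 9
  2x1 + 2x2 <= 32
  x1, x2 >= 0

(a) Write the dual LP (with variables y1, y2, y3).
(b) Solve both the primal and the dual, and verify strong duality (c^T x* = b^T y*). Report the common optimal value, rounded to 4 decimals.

The standard primal-dual pair for 'max c^T x s.t. A x <= b, x >= 0' is:
  Dual:  min b^T y  s.t.  A^T y >= c,  y >= 0.

So the dual LP is:
  minimize  12y1 + 9y2 + 32y3
  subject to:
    y1 + 2y3 >= 4
    y2 + 2y3 >= 6
    y1, y2, y3 >= 0

Solving the primal: x* = (7, 9).
  primal value c^T x* = 82.
Solving the dual: y* = (0, 2, 2).
  dual value b^T y* = 82.
Strong duality: c^T x* = b^T y*. Confirmed.

82


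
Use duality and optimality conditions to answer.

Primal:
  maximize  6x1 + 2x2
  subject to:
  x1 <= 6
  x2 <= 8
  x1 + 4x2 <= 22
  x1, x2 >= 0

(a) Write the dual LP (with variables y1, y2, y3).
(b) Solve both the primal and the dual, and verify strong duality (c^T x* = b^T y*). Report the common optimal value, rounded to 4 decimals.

The standard primal-dual pair for 'max c^T x s.t. A x <= b, x >= 0' is:
  Dual:  min b^T y  s.t.  A^T y >= c,  y >= 0.

So the dual LP is:
  minimize  6y1 + 8y2 + 22y3
  subject to:
    y1 + y3 >= 6
    y2 + 4y3 >= 2
    y1, y2, y3 >= 0

Solving the primal: x* = (6, 4).
  primal value c^T x* = 44.
Solving the dual: y* = (5.5, 0, 0.5).
  dual value b^T y* = 44.
Strong duality: c^T x* = b^T y*. Confirmed.

44


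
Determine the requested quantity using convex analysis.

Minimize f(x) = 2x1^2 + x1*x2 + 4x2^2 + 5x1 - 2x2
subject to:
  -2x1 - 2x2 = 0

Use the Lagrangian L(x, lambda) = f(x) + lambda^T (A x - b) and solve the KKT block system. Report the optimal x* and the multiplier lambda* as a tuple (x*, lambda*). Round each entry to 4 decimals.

Form the Lagrangian:
  L(x, lambda) = (1/2) x^T Q x + c^T x + lambda^T (A x - b)
Stationarity (grad_x L = 0): Q x + c + A^T lambda = 0.
Primal feasibility: A x = b.

This gives the KKT block system:
  [ Q   A^T ] [ x     ]   [-c ]
  [ A    0  ] [ lambda ] = [ b ]

Solving the linear system:
  x*      = (-0.7, 0.7)
  lambda* = (1.45)
  f(x*)   = -2.45

x* = (-0.7, 0.7), lambda* = (1.45)


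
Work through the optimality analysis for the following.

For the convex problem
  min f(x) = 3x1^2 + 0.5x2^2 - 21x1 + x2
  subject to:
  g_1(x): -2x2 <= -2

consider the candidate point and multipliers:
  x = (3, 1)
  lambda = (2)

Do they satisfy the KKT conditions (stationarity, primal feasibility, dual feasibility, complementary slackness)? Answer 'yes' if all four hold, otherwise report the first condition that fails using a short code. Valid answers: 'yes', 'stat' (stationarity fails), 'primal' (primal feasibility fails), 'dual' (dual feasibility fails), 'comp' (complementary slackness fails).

Gradient of f: grad f(x) = Q x + c = (-3, 2)
Constraint values g_i(x) = a_i^T x - b_i:
  g_1((3, 1)) = 0
Stationarity residual: grad f(x) + sum_i lambda_i a_i = (-3, -2)
  -> stationarity FAILS
Primal feasibility (all g_i <= 0): OK
Dual feasibility (all lambda_i >= 0): OK
Complementary slackness (lambda_i * g_i(x) = 0 for all i): OK

Verdict: the first failing condition is stationarity -> stat.

stat


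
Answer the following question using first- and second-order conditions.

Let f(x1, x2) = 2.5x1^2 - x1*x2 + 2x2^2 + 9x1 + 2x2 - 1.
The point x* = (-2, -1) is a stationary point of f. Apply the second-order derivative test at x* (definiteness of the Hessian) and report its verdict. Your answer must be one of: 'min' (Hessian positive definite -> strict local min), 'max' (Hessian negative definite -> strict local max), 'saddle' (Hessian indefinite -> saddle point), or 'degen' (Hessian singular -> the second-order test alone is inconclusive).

Compute the Hessian H = grad^2 f:
  H = [[5, -1], [-1, 4]]
Verify stationarity: grad f(x*) = H x* + g = (0, 0).
Eigenvalues of H: 3.382, 5.618.
Both eigenvalues > 0, so H is positive definite -> x* is a strict local min.

min


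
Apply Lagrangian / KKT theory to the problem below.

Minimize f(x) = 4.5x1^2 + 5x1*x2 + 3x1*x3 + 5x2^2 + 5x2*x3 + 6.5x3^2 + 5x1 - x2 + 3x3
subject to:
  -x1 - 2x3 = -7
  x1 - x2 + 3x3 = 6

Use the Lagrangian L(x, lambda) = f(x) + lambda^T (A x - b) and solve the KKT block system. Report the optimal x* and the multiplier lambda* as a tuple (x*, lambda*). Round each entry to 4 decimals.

Form the Lagrangian:
  L(x, lambda) = (1/2) x^T Q x + c^T x + lambda^T (A x - b)
Stationarity (grad_x L = 0): Q x + c + A^T lambda = 0.
Primal feasibility: A x = b.

This gives the KKT block system:
  [ Q   A^T ] [ x     ]   [-c ]
  [ A    0  ] [ lambda ] = [ b ]

Solving the linear system:
  x*      = (3.0541, 2.973, 1.973)
  lambda* = (107.1351, 53.8649)
  f(x*)   = 222.4865

x* = (3.0541, 2.973, 1.973), lambda* = (107.1351, 53.8649)


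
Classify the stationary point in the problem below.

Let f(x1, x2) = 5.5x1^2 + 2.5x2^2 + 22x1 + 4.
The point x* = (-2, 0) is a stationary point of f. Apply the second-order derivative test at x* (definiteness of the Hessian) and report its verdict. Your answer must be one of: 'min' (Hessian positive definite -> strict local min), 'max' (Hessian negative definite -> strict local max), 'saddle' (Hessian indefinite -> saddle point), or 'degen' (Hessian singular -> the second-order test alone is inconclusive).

Compute the Hessian H = grad^2 f:
  H = [[11, 0], [0, 5]]
Verify stationarity: grad f(x*) = H x* + g = (0, 0).
Eigenvalues of H: 5, 11.
Both eigenvalues > 0, so H is positive definite -> x* is a strict local min.

min


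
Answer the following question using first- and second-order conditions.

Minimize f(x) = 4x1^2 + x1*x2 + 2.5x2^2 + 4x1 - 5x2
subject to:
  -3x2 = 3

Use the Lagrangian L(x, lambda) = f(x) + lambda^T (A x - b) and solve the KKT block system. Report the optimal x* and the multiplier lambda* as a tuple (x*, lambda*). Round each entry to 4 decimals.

Form the Lagrangian:
  L(x, lambda) = (1/2) x^T Q x + c^T x + lambda^T (A x - b)
Stationarity (grad_x L = 0): Q x + c + A^T lambda = 0.
Primal feasibility: A x = b.

This gives the KKT block system:
  [ Q   A^T ] [ x     ]   [-c ]
  [ A    0  ] [ lambda ] = [ b ]

Solving the linear system:
  x*      = (-0.375, -1)
  lambda* = (-3.4583)
  f(x*)   = 6.9375

x* = (-0.375, -1), lambda* = (-3.4583)


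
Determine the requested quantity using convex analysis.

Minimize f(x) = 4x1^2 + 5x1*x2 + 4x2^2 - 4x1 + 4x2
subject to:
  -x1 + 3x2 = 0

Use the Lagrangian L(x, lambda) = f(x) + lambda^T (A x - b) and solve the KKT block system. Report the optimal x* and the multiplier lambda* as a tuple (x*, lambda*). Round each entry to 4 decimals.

Form the Lagrangian:
  L(x, lambda) = (1/2) x^T Q x + c^T x + lambda^T (A x - b)
Stationarity (grad_x L = 0): Q x + c + A^T lambda = 0.
Primal feasibility: A x = b.

This gives the KKT block system:
  [ Q   A^T ] [ x     ]   [-c ]
  [ A    0  ] [ lambda ] = [ b ]

Solving the linear system:
  x*      = (0.2182, 0.0727)
  lambda* = (-1.8909)
  f(x*)   = -0.2909

x* = (0.2182, 0.0727), lambda* = (-1.8909)


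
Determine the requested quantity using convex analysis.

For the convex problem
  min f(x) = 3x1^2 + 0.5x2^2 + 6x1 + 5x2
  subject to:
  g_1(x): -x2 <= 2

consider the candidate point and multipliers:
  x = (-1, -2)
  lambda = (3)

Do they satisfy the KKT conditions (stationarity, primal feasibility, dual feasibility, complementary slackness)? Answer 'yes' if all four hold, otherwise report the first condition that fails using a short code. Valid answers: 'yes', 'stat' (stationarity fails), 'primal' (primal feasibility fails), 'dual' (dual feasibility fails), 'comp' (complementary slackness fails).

Gradient of f: grad f(x) = Q x + c = (0, 3)
Constraint values g_i(x) = a_i^T x - b_i:
  g_1((-1, -2)) = 0
Stationarity residual: grad f(x) + sum_i lambda_i a_i = (0, 0)
  -> stationarity OK
Primal feasibility (all g_i <= 0): OK
Dual feasibility (all lambda_i >= 0): OK
Complementary slackness (lambda_i * g_i(x) = 0 for all i): OK

Verdict: yes, KKT holds.

yes


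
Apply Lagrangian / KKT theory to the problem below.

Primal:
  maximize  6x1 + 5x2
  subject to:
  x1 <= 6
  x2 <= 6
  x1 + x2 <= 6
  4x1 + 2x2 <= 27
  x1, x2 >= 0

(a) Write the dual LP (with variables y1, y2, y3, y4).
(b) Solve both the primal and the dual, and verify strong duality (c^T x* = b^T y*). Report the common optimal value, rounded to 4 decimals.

The standard primal-dual pair for 'max c^T x s.t. A x <= b, x >= 0' is:
  Dual:  min b^T y  s.t.  A^T y >= c,  y >= 0.

So the dual LP is:
  minimize  6y1 + 6y2 + 6y3 + 27y4
  subject to:
    y1 + y3 + 4y4 >= 6
    y2 + y3 + 2y4 >= 5
    y1, y2, y3, y4 >= 0

Solving the primal: x* = (6, 0).
  primal value c^T x* = 36.
Solving the dual: y* = (0, 0, 6, 0).
  dual value b^T y* = 36.
Strong duality: c^T x* = b^T y*. Confirmed.

36


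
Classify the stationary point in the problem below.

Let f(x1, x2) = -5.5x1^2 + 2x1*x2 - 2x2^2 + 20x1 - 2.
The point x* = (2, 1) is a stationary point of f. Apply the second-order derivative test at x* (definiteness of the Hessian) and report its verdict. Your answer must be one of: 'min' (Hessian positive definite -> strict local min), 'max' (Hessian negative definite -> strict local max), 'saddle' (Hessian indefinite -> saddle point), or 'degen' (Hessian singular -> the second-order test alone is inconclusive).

Compute the Hessian H = grad^2 f:
  H = [[-11, 2], [2, -4]]
Verify stationarity: grad f(x*) = H x* + g = (0, 0).
Eigenvalues of H: -11.5311, -3.4689.
Both eigenvalues < 0, so H is negative definite -> x* is a strict local max.

max


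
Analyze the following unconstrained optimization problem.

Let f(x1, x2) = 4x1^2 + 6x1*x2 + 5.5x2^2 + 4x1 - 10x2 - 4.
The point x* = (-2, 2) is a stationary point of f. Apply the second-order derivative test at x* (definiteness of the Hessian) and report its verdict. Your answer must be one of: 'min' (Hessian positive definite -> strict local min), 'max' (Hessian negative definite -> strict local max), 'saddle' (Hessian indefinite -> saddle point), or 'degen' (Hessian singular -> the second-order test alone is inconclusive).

Compute the Hessian H = grad^2 f:
  H = [[8, 6], [6, 11]]
Verify stationarity: grad f(x*) = H x* + g = (0, 0).
Eigenvalues of H: 3.3153, 15.6847.
Both eigenvalues > 0, so H is positive definite -> x* is a strict local min.

min


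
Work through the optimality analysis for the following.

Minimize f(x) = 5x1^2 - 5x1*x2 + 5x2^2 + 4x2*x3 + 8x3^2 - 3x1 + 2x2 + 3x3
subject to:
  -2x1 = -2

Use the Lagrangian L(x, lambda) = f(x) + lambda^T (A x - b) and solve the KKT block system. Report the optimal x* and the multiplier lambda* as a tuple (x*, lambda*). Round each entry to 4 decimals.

Form the Lagrangian:
  L(x, lambda) = (1/2) x^T Q x + c^T x + lambda^T (A x - b)
Stationarity (grad_x L = 0): Q x + c + A^T lambda = 0.
Primal feasibility: A x = b.

This gives the KKT block system:
  [ Q   A^T ] [ x     ]   [-c ]
  [ A    0  ] [ lambda ] = [ b ]

Solving the linear system:
  x*      = (1, 0.4167, -0.2917)
  lambda* = (2.4583)
  f(x*)   = 0.9375

x* = (1, 0.4167, -0.2917), lambda* = (2.4583)


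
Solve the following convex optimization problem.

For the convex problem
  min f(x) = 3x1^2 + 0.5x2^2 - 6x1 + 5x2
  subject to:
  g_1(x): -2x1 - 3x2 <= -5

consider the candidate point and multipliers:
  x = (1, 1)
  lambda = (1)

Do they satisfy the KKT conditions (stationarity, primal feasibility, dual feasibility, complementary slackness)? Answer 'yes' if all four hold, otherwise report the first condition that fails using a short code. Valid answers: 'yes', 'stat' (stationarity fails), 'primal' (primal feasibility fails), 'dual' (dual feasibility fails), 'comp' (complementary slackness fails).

Gradient of f: grad f(x) = Q x + c = (0, 6)
Constraint values g_i(x) = a_i^T x - b_i:
  g_1((1, 1)) = 0
Stationarity residual: grad f(x) + sum_i lambda_i a_i = (-2, 3)
  -> stationarity FAILS
Primal feasibility (all g_i <= 0): OK
Dual feasibility (all lambda_i >= 0): OK
Complementary slackness (lambda_i * g_i(x) = 0 for all i): OK

Verdict: the first failing condition is stationarity -> stat.

stat
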